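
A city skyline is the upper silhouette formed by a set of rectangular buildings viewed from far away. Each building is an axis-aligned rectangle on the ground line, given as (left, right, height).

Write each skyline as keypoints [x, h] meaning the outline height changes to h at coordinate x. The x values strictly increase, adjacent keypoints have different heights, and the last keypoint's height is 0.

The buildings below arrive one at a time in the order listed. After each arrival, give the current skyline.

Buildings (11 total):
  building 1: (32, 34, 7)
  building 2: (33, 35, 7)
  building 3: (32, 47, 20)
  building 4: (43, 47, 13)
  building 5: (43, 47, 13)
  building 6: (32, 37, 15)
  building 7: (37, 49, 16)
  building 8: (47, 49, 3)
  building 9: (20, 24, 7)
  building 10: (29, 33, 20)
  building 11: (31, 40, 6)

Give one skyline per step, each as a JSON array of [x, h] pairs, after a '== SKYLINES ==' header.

== SKYLINES ==
[[32,7],[34,0]]
[[32,7],[35,0]]
[[32,20],[47,0]]
[[32,20],[47,0]]
[[32,20],[47,0]]
[[32,20],[47,0]]
[[32,20],[47,16],[49,0]]
[[32,20],[47,16],[49,0]]
[[20,7],[24,0],[32,20],[47,16],[49,0]]
[[20,7],[24,0],[29,20],[47,16],[49,0]]
[[20,7],[24,0],[29,20],[47,16],[49,0]]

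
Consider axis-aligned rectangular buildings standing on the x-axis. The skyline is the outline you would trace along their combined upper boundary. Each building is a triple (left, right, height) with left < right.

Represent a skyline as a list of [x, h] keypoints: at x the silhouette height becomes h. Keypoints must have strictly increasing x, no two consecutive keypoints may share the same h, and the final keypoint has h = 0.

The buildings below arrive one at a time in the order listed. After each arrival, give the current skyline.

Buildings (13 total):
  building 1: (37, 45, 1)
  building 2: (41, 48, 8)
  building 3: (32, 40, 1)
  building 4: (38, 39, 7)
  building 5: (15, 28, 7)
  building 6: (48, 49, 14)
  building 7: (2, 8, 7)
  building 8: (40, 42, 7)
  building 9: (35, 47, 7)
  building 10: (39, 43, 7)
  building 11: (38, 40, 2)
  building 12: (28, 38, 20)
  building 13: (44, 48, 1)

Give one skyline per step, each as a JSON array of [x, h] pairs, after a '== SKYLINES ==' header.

== SKYLINES ==
[[37,1],[45,0]]
[[37,1],[41,8],[48,0]]
[[32,1],[41,8],[48,0]]
[[32,1],[38,7],[39,1],[41,8],[48,0]]
[[15,7],[28,0],[32,1],[38,7],[39,1],[41,8],[48,0]]
[[15,7],[28,0],[32,1],[38,7],[39,1],[41,8],[48,14],[49,0]]
[[2,7],[8,0],[15,7],[28,0],[32,1],[38,7],[39,1],[41,8],[48,14],[49,0]]
[[2,7],[8,0],[15,7],[28,0],[32,1],[38,7],[39,1],[40,7],[41,8],[48,14],[49,0]]
[[2,7],[8,0],[15,7],[28,0],[32,1],[35,7],[41,8],[48,14],[49,0]]
[[2,7],[8,0],[15,7],[28,0],[32,1],[35,7],[41,8],[48,14],[49,0]]
[[2,7],[8,0],[15,7],[28,0],[32,1],[35,7],[41,8],[48,14],[49,0]]
[[2,7],[8,0],[15,7],[28,20],[38,7],[41,8],[48,14],[49,0]]
[[2,7],[8,0],[15,7],[28,20],[38,7],[41,8],[48,14],[49,0]]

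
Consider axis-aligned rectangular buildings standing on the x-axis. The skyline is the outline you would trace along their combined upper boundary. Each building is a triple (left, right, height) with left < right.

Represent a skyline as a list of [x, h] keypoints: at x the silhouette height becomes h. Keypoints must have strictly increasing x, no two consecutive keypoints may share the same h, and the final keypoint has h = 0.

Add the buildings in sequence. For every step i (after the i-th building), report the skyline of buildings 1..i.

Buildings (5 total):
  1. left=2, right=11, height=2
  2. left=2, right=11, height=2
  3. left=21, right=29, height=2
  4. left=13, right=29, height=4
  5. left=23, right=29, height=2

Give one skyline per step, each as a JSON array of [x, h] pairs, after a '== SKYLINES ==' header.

== SKYLINES ==
[[2,2],[11,0]]
[[2,2],[11,0]]
[[2,2],[11,0],[21,2],[29,0]]
[[2,2],[11,0],[13,4],[29,0]]
[[2,2],[11,0],[13,4],[29,0]]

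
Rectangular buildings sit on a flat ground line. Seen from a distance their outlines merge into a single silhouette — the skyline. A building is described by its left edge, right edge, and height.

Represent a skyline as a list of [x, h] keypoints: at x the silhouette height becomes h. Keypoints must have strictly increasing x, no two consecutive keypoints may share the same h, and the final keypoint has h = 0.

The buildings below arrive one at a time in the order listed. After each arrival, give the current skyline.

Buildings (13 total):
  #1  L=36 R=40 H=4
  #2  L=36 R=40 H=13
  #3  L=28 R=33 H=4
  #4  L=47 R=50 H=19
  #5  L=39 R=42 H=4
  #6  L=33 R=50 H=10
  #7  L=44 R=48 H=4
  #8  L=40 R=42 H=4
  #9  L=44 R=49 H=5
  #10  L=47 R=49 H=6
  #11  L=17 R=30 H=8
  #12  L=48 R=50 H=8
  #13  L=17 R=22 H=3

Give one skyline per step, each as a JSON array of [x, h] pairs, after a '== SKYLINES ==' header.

== SKYLINES ==
[[36,4],[40,0]]
[[36,13],[40,0]]
[[28,4],[33,0],[36,13],[40,0]]
[[28,4],[33,0],[36,13],[40,0],[47,19],[50,0]]
[[28,4],[33,0],[36,13],[40,4],[42,0],[47,19],[50,0]]
[[28,4],[33,10],[36,13],[40,10],[47,19],[50,0]]
[[28,4],[33,10],[36,13],[40,10],[47,19],[50,0]]
[[28,4],[33,10],[36,13],[40,10],[47,19],[50,0]]
[[28,4],[33,10],[36,13],[40,10],[47,19],[50,0]]
[[28,4],[33,10],[36,13],[40,10],[47,19],[50,0]]
[[17,8],[30,4],[33,10],[36,13],[40,10],[47,19],[50,0]]
[[17,8],[30,4],[33,10],[36,13],[40,10],[47,19],[50,0]]
[[17,8],[30,4],[33,10],[36,13],[40,10],[47,19],[50,0]]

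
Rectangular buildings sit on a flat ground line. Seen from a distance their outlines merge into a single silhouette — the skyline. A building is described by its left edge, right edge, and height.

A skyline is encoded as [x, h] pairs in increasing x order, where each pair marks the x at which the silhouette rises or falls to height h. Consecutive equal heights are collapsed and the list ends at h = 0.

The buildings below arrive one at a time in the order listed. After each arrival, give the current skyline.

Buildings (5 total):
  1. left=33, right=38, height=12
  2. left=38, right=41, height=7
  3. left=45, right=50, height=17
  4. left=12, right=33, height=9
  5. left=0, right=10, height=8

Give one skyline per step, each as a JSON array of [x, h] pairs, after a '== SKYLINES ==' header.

== SKYLINES ==
[[33,12],[38,0]]
[[33,12],[38,7],[41,0]]
[[33,12],[38,7],[41,0],[45,17],[50,0]]
[[12,9],[33,12],[38,7],[41,0],[45,17],[50,0]]
[[0,8],[10,0],[12,9],[33,12],[38,7],[41,0],[45,17],[50,0]]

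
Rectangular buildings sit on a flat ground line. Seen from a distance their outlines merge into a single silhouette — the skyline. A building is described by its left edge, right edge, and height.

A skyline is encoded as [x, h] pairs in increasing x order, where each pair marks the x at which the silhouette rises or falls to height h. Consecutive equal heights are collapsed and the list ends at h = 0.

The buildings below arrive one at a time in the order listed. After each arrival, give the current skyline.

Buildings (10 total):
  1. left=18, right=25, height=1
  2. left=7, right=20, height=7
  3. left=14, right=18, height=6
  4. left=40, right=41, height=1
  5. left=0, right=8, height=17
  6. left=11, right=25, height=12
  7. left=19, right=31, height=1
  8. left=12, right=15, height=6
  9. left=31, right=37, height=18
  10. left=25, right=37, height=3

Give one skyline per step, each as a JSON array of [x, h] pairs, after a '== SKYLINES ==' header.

== SKYLINES ==
[[18,1],[25,0]]
[[7,7],[20,1],[25,0]]
[[7,7],[20,1],[25,0]]
[[7,7],[20,1],[25,0],[40,1],[41,0]]
[[0,17],[8,7],[20,1],[25,0],[40,1],[41,0]]
[[0,17],[8,7],[11,12],[25,0],[40,1],[41,0]]
[[0,17],[8,7],[11,12],[25,1],[31,0],[40,1],[41,0]]
[[0,17],[8,7],[11,12],[25,1],[31,0],[40,1],[41,0]]
[[0,17],[8,7],[11,12],[25,1],[31,18],[37,0],[40,1],[41,0]]
[[0,17],[8,7],[11,12],[25,3],[31,18],[37,0],[40,1],[41,0]]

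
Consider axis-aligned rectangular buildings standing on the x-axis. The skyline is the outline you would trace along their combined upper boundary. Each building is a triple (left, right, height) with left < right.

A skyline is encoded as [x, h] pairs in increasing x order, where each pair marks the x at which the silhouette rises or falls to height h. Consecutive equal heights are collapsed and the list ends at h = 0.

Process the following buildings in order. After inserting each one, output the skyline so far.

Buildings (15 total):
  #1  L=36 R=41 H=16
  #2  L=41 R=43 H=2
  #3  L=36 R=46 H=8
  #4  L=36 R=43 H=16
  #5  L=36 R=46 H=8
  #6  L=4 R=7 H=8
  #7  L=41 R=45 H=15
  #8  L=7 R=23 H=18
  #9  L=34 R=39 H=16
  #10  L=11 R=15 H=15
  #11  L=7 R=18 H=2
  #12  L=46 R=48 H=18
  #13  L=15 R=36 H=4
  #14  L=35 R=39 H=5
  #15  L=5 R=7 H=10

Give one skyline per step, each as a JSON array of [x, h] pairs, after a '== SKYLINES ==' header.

== SKYLINES ==
[[36,16],[41,0]]
[[36,16],[41,2],[43,0]]
[[36,16],[41,8],[46,0]]
[[36,16],[43,8],[46,0]]
[[36,16],[43,8],[46,0]]
[[4,8],[7,0],[36,16],[43,8],[46,0]]
[[4,8],[7,0],[36,16],[43,15],[45,8],[46,0]]
[[4,8],[7,18],[23,0],[36,16],[43,15],[45,8],[46,0]]
[[4,8],[7,18],[23,0],[34,16],[43,15],[45,8],[46,0]]
[[4,8],[7,18],[23,0],[34,16],[43,15],[45,8],[46,0]]
[[4,8],[7,18],[23,0],[34,16],[43,15],[45,8],[46,0]]
[[4,8],[7,18],[23,0],[34,16],[43,15],[45,8],[46,18],[48,0]]
[[4,8],[7,18],[23,4],[34,16],[43,15],[45,8],[46,18],[48,0]]
[[4,8],[7,18],[23,4],[34,16],[43,15],[45,8],[46,18],[48,0]]
[[4,8],[5,10],[7,18],[23,4],[34,16],[43,15],[45,8],[46,18],[48,0]]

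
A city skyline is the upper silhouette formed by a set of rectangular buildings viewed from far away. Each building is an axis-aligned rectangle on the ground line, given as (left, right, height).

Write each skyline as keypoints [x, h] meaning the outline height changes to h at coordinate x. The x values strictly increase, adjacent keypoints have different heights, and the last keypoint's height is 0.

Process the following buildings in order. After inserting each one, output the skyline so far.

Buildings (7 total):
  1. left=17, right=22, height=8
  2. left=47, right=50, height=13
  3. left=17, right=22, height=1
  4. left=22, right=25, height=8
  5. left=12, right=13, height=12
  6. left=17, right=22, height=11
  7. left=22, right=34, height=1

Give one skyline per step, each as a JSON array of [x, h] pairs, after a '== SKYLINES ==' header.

== SKYLINES ==
[[17,8],[22,0]]
[[17,8],[22,0],[47,13],[50,0]]
[[17,8],[22,0],[47,13],[50,0]]
[[17,8],[25,0],[47,13],[50,0]]
[[12,12],[13,0],[17,8],[25,0],[47,13],[50,0]]
[[12,12],[13,0],[17,11],[22,8],[25,0],[47,13],[50,0]]
[[12,12],[13,0],[17,11],[22,8],[25,1],[34,0],[47,13],[50,0]]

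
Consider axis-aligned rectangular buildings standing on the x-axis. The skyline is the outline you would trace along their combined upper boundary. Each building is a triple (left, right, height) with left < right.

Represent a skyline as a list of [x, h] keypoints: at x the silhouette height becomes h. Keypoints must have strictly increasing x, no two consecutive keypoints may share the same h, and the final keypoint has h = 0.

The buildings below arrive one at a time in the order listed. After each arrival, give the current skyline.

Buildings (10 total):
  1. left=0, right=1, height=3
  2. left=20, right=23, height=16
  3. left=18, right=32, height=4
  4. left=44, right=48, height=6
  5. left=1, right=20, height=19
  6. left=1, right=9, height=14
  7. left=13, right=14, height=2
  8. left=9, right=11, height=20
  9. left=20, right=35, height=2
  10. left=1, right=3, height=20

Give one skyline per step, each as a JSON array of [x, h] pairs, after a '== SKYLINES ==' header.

== SKYLINES ==
[[0,3],[1,0]]
[[0,3],[1,0],[20,16],[23,0]]
[[0,3],[1,0],[18,4],[20,16],[23,4],[32,0]]
[[0,3],[1,0],[18,4],[20,16],[23,4],[32,0],[44,6],[48,0]]
[[0,3],[1,19],[20,16],[23,4],[32,0],[44,6],[48,0]]
[[0,3],[1,19],[20,16],[23,4],[32,0],[44,6],[48,0]]
[[0,3],[1,19],[20,16],[23,4],[32,0],[44,6],[48,0]]
[[0,3],[1,19],[9,20],[11,19],[20,16],[23,4],[32,0],[44,6],[48,0]]
[[0,3],[1,19],[9,20],[11,19],[20,16],[23,4],[32,2],[35,0],[44,6],[48,0]]
[[0,3],[1,20],[3,19],[9,20],[11,19],[20,16],[23,4],[32,2],[35,0],[44,6],[48,0]]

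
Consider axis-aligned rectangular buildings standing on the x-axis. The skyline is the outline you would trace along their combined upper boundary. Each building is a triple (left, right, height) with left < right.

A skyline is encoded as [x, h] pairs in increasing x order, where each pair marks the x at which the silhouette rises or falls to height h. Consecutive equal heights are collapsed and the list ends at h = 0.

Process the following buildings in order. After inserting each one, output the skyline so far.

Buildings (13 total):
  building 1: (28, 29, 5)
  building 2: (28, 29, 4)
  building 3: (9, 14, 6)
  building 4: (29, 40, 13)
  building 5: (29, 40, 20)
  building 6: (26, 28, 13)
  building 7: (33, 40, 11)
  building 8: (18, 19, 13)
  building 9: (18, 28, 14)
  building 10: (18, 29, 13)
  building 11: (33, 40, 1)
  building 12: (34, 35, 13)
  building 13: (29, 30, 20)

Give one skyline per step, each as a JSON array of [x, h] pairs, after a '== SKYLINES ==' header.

== SKYLINES ==
[[28,5],[29,0]]
[[28,5],[29,0]]
[[9,6],[14,0],[28,5],[29,0]]
[[9,6],[14,0],[28,5],[29,13],[40,0]]
[[9,6],[14,0],[28,5],[29,20],[40,0]]
[[9,6],[14,0],[26,13],[28,5],[29,20],[40,0]]
[[9,6],[14,0],[26,13],[28,5],[29,20],[40,0]]
[[9,6],[14,0],[18,13],[19,0],[26,13],[28,5],[29,20],[40,0]]
[[9,6],[14,0],[18,14],[28,5],[29,20],[40,0]]
[[9,6],[14,0],[18,14],[28,13],[29,20],[40,0]]
[[9,6],[14,0],[18,14],[28,13],[29,20],[40,0]]
[[9,6],[14,0],[18,14],[28,13],[29,20],[40,0]]
[[9,6],[14,0],[18,14],[28,13],[29,20],[40,0]]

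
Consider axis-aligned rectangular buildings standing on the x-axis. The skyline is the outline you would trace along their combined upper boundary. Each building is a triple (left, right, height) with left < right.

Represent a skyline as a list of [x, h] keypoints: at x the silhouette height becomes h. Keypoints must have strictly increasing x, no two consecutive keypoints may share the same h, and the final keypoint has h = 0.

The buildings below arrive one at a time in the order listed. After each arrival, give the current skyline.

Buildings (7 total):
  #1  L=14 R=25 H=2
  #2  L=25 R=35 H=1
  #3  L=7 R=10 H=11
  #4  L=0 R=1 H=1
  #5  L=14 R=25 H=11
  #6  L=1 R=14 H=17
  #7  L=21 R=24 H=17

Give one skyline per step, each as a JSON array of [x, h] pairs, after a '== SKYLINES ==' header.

== SKYLINES ==
[[14,2],[25,0]]
[[14,2],[25,1],[35,0]]
[[7,11],[10,0],[14,2],[25,1],[35,0]]
[[0,1],[1,0],[7,11],[10,0],[14,2],[25,1],[35,0]]
[[0,1],[1,0],[7,11],[10,0],[14,11],[25,1],[35,0]]
[[0,1],[1,17],[14,11],[25,1],[35,0]]
[[0,1],[1,17],[14,11],[21,17],[24,11],[25,1],[35,0]]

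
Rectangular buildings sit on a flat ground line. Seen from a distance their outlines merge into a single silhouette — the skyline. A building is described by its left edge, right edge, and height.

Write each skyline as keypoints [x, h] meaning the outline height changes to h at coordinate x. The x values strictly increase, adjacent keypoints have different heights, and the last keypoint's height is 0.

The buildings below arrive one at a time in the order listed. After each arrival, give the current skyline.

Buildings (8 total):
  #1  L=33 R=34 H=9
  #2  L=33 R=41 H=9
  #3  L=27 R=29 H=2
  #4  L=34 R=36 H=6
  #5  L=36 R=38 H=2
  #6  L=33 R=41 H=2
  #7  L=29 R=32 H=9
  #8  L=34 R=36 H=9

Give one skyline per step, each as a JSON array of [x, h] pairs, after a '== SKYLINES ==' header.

== SKYLINES ==
[[33,9],[34,0]]
[[33,9],[41,0]]
[[27,2],[29,0],[33,9],[41,0]]
[[27,2],[29,0],[33,9],[41,0]]
[[27,2],[29,0],[33,9],[41,0]]
[[27,2],[29,0],[33,9],[41,0]]
[[27,2],[29,9],[32,0],[33,9],[41,0]]
[[27,2],[29,9],[32,0],[33,9],[41,0]]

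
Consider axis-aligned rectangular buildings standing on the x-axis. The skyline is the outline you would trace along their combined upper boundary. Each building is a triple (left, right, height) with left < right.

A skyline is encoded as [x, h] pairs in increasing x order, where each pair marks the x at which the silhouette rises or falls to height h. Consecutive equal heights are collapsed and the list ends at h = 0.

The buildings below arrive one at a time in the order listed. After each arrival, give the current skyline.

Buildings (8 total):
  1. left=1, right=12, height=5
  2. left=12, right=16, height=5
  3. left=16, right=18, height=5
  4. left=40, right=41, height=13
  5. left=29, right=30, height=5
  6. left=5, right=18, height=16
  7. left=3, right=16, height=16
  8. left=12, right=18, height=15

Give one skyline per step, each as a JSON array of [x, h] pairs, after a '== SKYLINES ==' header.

== SKYLINES ==
[[1,5],[12,0]]
[[1,5],[16,0]]
[[1,5],[18,0]]
[[1,5],[18,0],[40,13],[41,0]]
[[1,5],[18,0],[29,5],[30,0],[40,13],[41,0]]
[[1,5],[5,16],[18,0],[29,5],[30,0],[40,13],[41,0]]
[[1,5],[3,16],[18,0],[29,5],[30,0],[40,13],[41,0]]
[[1,5],[3,16],[18,0],[29,5],[30,0],[40,13],[41,0]]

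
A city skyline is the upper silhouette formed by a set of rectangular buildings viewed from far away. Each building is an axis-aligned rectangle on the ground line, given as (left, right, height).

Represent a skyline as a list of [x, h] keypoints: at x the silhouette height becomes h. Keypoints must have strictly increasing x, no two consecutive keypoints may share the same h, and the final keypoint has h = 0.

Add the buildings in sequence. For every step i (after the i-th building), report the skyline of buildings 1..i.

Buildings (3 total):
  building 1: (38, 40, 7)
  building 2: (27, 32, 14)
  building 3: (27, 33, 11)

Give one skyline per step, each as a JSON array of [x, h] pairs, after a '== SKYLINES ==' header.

== SKYLINES ==
[[38,7],[40,0]]
[[27,14],[32,0],[38,7],[40,0]]
[[27,14],[32,11],[33,0],[38,7],[40,0]]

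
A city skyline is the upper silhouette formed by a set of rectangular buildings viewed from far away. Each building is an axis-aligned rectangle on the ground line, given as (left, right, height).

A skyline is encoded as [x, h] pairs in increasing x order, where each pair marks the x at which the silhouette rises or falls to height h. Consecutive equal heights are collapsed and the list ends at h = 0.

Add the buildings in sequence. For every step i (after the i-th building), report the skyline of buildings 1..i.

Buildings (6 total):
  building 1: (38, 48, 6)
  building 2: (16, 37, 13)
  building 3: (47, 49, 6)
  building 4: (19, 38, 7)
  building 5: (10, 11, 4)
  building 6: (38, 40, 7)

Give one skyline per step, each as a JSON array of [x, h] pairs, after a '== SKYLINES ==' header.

== SKYLINES ==
[[38,6],[48,0]]
[[16,13],[37,0],[38,6],[48,0]]
[[16,13],[37,0],[38,6],[49,0]]
[[16,13],[37,7],[38,6],[49,0]]
[[10,4],[11,0],[16,13],[37,7],[38,6],[49,0]]
[[10,4],[11,0],[16,13],[37,7],[40,6],[49,0]]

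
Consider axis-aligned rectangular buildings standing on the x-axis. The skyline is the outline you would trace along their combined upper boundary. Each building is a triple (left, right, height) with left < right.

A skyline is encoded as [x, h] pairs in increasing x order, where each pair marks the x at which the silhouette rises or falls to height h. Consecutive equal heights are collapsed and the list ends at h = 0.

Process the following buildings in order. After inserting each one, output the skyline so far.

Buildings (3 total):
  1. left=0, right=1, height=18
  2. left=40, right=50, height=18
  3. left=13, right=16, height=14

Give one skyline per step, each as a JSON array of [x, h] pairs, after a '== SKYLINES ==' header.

== SKYLINES ==
[[0,18],[1,0]]
[[0,18],[1,0],[40,18],[50,0]]
[[0,18],[1,0],[13,14],[16,0],[40,18],[50,0]]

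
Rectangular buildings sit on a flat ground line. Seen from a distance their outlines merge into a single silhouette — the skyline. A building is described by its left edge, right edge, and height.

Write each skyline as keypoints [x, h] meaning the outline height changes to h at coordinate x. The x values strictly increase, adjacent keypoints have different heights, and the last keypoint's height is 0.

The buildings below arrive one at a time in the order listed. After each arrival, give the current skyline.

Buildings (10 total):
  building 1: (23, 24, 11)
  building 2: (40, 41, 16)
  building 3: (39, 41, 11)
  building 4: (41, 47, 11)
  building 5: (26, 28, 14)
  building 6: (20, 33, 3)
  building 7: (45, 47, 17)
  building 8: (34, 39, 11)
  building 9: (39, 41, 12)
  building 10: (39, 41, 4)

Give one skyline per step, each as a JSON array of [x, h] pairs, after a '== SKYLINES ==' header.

== SKYLINES ==
[[23,11],[24,0]]
[[23,11],[24,0],[40,16],[41,0]]
[[23,11],[24,0],[39,11],[40,16],[41,0]]
[[23,11],[24,0],[39,11],[40,16],[41,11],[47,0]]
[[23,11],[24,0],[26,14],[28,0],[39,11],[40,16],[41,11],[47,0]]
[[20,3],[23,11],[24,3],[26,14],[28,3],[33,0],[39,11],[40,16],[41,11],[47,0]]
[[20,3],[23,11],[24,3],[26,14],[28,3],[33,0],[39,11],[40,16],[41,11],[45,17],[47,0]]
[[20,3],[23,11],[24,3],[26,14],[28,3],[33,0],[34,11],[40,16],[41,11],[45,17],[47,0]]
[[20,3],[23,11],[24,3],[26,14],[28,3],[33,0],[34,11],[39,12],[40,16],[41,11],[45,17],[47,0]]
[[20,3],[23,11],[24,3],[26,14],[28,3],[33,0],[34,11],[39,12],[40,16],[41,11],[45,17],[47,0]]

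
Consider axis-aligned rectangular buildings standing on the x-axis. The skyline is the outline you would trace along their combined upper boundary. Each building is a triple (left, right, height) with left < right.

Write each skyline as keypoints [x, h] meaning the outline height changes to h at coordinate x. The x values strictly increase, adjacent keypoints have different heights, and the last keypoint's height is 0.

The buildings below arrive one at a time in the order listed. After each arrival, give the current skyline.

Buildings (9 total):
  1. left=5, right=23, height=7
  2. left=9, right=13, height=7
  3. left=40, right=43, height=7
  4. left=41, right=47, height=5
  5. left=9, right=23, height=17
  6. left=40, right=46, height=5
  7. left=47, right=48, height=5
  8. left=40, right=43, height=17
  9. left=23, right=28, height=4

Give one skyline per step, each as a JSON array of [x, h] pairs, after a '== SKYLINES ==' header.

== SKYLINES ==
[[5,7],[23,0]]
[[5,7],[23,0]]
[[5,7],[23,0],[40,7],[43,0]]
[[5,7],[23,0],[40,7],[43,5],[47,0]]
[[5,7],[9,17],[23,0],[40,7],[43,5],[47,0]]
[[5,7],[9,17],[23,0],[40,7],[43,5],[47,0]]
[[5,7],[9,17],[23,0],[40,7],[43,5],[48,0]]
[[5,7],[9,17],[23,0],[40,17],[43,5],[48,0]]
[[5,7],[9,17],[23,4],[28,0],[40,17],[43,5],[48,0]]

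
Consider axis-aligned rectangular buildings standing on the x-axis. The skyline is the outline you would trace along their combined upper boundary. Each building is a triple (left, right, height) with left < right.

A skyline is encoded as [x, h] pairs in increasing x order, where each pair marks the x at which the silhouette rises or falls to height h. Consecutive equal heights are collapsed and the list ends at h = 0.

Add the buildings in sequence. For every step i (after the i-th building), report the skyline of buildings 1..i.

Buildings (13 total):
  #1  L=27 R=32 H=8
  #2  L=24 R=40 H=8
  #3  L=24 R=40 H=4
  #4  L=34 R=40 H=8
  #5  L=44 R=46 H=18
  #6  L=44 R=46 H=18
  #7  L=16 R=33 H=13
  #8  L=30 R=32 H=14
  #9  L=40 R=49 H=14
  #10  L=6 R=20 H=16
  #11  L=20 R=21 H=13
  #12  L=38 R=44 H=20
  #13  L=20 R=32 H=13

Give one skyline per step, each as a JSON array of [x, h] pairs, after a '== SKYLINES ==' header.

== SKYLINES ==
[[27,8],[32,0]]
[[24,8],[40,0]]
[[24,8],[40,0]]
[[24,8],[40,0]]
[[24,8],[40,0],[44,18],[46,0]]
[[24,8],[40,0],[44,18],[46,0]]
[[16,13],[33,8],[40,0],[44,18],[46,0]]
[[16,13],[30,14],[32,13],[33,8],[40,0],[44,18],[46,0]]
[[16,13],[30,14],[32,13],[33,8],[40,14],[44,18],[46,14],[49,0]]
[[6,16],[20,13],[30,14],[32,13],[33,8],[40,14],[44,18],[46,14],[49,0]]
[[6,16],[20,13],[30,14],[32,13],[33,8],[40,14],[44,18],[46,14],[49,0]]
[[6,16],[20,13],[30,14],[32,13],[33,8],[38,20],[44,18],[46,14],[49,0]]
[[6,16],[20,13],[30,14],[32,13],[33,8],[38,20],[44,18],[46,14],[49,0]]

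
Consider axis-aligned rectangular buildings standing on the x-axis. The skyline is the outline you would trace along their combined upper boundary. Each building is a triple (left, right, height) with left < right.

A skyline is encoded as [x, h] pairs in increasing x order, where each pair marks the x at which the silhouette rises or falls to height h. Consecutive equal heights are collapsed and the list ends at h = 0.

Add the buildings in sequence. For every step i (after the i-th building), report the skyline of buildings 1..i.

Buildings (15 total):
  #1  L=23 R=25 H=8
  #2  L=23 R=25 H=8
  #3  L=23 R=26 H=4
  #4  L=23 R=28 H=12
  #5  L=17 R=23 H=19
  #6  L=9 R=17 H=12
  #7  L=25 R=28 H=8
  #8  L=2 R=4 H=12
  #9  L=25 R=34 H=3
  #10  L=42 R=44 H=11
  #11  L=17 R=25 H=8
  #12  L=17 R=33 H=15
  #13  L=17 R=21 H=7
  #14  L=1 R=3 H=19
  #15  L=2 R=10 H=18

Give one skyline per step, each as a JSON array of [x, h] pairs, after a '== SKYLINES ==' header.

== SKYLINES ==
[[23,8],[25,0]]
[[23,8],[25,0]]
[[23,8],[25,4],[26,0]]
[[23,12],[28,0]]
[[17,19],[23,12],[28,0]]
[[9,12],[17,19],[23,12],[28,0]]
[[9,12],[17,19],[23,12],[28,0]]
[[2,12],[4,0],[9,12],[17,19],[23,12],[28,0]]
[[2,12],[4,0],[9,12],[17,19],[23,12],[28,3],[34,0]]
[[2,12],[4,0],[9,12],[17,19],[23,12],[28,3],[34,0],[42,11],[44,0]]
[[2,12],[4,0],[9,12],[17,19],[23,12],[28,3],[34,0],[42,11],[44,0]]
[[2,12],[4,0],[9,12],[17,19],[23,15],[33,3],[34,0],[42,11],[44,0]]
[[2,12],[4,0],[9,12],[17,19],[23,15],[33,3],[34,0],[42,11],[44,0]]
[[1,19],[3,12],[4,0],[9,12],[17,19],[23,15],[33,3],[34,0],[42,11],[44,0]]
[[1,19],[3,18],[10,12],[17,19],[23,15],[33,3],[34,0],[42,11],[44,0]]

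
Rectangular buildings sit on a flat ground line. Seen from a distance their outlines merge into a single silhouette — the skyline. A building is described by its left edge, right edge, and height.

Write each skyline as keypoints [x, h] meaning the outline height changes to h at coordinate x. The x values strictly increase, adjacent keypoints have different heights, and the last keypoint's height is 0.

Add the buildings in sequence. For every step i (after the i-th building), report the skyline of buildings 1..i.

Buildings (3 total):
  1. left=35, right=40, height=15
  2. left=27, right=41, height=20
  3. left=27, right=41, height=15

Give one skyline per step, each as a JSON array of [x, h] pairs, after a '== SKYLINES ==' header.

== SKYLINES ==
[[35,15],[40,0]]
[[27,20],[41,0]]
[[27,20],[41,0]]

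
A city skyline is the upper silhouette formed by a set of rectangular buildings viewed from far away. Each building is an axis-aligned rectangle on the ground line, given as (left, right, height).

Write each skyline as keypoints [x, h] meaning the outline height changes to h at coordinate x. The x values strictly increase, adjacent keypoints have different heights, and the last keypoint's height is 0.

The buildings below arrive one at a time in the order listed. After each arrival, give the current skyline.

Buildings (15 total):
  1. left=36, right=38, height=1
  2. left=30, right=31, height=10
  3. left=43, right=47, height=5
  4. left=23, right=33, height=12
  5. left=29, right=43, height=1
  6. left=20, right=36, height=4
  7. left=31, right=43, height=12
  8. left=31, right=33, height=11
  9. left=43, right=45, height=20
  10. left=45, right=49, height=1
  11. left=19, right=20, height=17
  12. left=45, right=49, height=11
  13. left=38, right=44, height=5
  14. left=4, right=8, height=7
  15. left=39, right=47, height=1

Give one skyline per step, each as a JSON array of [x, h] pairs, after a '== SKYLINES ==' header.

== SKYLINES ==
[[36,1],[38,0]]
[[30,10],[31,0],[36,1],[38,0]]
[[30,10],[31,0],[36,1],[38,0],[43,5],[47,0]]
[[23,12],[33,0],[36,1],[38,0],[43,5],[47,0]]
[[23,12],[33,1],[43,5],[47,0]]
[[20,4],[23,12],[33,4],[36,1],[43,5],[47,0]]
[[20,4],[23,12],[43,5],[47,0]]
[[20,4],[23,12],[43,5],[47,0]]
[[20,4],[23,12],[43,20],[45,5],[47,0]]
[[20,4],[23,12],[43,20],[45,5],[47,1],[49,0]]
[[19,17],[20,4],[23,12],[43,20],[45,5],[47,1],[49,0]]
[[19,17],[20,4],[23,12],[43,20],[45,11],[49,0]]
[[19,17],[20,4],[23,12],[43,20],[45,11],[49,0]]
[[4,7],[8,0],[19,17],[20,4],[23,12],[43,20],[45,11],[49,0]]
[[4,7],[8,0],[19,17],[20,4],[23,12],[43,20],[45,11],[49,0]]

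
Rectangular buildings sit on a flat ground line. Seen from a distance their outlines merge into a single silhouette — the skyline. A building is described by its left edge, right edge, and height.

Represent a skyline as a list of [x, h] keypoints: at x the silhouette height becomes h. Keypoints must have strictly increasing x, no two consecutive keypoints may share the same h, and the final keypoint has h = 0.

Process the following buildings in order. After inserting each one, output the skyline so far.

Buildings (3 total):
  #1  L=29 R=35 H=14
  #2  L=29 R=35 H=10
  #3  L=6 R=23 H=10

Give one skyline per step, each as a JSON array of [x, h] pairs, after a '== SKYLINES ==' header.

== SKYLINES ==
[[29,14],[35,0]]
[[29,14],[35,0]]
[[6,10],[23,0],[29,14],[35,0]]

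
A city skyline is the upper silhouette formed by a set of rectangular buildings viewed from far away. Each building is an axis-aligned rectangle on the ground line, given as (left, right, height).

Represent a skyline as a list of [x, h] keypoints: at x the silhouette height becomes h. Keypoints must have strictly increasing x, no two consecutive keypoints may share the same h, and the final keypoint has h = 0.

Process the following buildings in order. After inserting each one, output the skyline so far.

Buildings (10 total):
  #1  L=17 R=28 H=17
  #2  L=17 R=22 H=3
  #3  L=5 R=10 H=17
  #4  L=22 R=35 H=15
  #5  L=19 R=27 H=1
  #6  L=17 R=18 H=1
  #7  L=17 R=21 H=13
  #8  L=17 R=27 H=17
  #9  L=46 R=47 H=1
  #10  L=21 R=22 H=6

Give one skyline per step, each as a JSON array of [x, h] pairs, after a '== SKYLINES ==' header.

== SKYLINES ==
[[17,17],[28,0]]
[[17,17],[28,0]]
[[5,17],[10,0],[17,17],[28,0]]
[[5,17],[10,0],[17,17],[28,15],[35,0]]
[[5,17],[10,0],[17,17],[28,15],[35,0]]
[[5,17],[10,0],[17,17],[28,15],[35,0]]
[[5,17],[10,0],[17,17],[28,15],[35,0]]
[[5,17],[10,0],[17,17],[28,15],[35,0]]
[[5,17],[10,0],[17,17],[28,15],[35,0],[46,1],[47,0]]
[[5,17],[10,0],[17,17],[28,15],[35,0],[46,1],[47,0]]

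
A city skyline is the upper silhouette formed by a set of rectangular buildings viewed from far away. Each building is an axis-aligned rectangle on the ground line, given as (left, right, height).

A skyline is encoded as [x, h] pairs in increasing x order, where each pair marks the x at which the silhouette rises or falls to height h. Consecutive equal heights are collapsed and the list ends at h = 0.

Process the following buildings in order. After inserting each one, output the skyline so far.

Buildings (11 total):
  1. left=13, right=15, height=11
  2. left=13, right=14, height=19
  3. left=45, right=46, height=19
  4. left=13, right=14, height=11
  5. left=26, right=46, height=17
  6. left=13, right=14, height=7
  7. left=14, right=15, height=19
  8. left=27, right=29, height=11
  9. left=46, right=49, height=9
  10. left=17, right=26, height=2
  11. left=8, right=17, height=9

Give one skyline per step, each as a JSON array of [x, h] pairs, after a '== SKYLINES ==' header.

== SKYLINES ==
[[13,11],[15,0]]
[[13,19],[14,11],[15,0]]
[[13,19],[14,11],[15,0],[45,19],[46,0]]
[[13,19],[14,11],[15,0],[45,19],[46,0]]
[[13,19],[14,11],[15,0],[26,17],[45,19],[46,0]]
[[13,19],[14,11],[15,0],[26,17],[45,19],[46,0]]
[[13,19],[15,0],[26,17],[45,19],[46,0]]
[[13,19],[15,0],[26,17],[45,19],[46,0]]
[[13,19],[15,0],[26,17],[45,19],[46,9],[49,0]]
[[13,19],[15,0],[17,2],[26,17],[45,19],[46,9],[49,0]]
[[8,9],[13,19],[15,9],[17,2],[26,17],[45,19],[46,9],[49,0]]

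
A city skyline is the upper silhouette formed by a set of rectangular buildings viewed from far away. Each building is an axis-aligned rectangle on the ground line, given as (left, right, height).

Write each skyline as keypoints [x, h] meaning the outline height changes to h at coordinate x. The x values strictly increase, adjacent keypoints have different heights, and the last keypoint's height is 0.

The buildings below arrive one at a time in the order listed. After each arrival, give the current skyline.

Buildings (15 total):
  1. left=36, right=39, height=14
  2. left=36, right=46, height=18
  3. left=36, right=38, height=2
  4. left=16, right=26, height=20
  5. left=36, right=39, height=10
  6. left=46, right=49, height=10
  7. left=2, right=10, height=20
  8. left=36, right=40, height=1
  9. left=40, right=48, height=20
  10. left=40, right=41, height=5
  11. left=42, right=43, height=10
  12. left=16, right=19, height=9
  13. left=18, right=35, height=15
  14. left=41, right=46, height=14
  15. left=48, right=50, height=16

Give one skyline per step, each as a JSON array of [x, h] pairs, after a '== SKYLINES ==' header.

== SKYLINES ==
[[36,14],[39,0]]
[[36,18],[46,0]]
[[36,18],[46,0]]
[[16,20],[26,0],[36,18],[46,0]]
[[16,20],[26,0],[36,18],[46,0]]
[[16,20],[26,0],[36,18],[46,10],[49,0]]
[[2,20],[10,0],[16,20],[26,0],[36,18],[46,10],[49,0]]
[[2,20],[10,0],[16,20],[26,0],[36,18],[46,10],[49,0]]
[[2,20],[10,0],[16,20],[26,0],[36,18],[40,20],[48,10],[49,0]]
[[2,20],[10,0],[16,20],[26,0],[36,18],[40,20],[48,10],[49,0]]
[[2,20],[10,0],[16,20],[26,0],[36,18],[40,20],[48,10],[49,0]]
[[2,20],[10,0],[16,20],[26,0],[36,18],[40,20],[48,10],[49,0]]
[[2,20],[10,0],[16,20],[26,15],[35,0],[36,18],[40,20],[48,10],[49,0]]
[[2,20],[10,0],[16,20],[26,15],[35,0],[36,18],[40,20],[48,10],[49,0]]
[[2,20],[10,0],[16,20],[26,15],[35,0],[36,18],[40,20],[48,16],[50,0]]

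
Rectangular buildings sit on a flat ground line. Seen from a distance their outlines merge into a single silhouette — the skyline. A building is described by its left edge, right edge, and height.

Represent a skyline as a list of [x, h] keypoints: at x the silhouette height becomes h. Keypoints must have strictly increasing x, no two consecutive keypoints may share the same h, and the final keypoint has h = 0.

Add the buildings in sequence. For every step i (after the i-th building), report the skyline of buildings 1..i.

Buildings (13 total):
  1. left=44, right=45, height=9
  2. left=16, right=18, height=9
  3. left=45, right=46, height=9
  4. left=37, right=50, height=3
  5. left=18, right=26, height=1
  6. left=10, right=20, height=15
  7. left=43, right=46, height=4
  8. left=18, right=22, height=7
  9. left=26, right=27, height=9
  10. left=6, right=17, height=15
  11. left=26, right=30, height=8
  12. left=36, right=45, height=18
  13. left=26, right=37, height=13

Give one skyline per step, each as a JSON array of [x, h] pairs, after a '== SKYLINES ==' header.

== SKYLINES ==
[[44,9],[45,0]]
[[16,9],[18,0],[44,9],[45,0]]
[[16,9],[18,0],[44,9],[46,0]]
[[16,9],[18,0],[37,3],[44,9],[46,3],[50,0]]
[[16,9],[18,1],[26,0],[37,3],[44,9],[46,3],[50,0]]
[[10,15],[20,1],[26,0],[37,3],[44,9],[46,3],[50,0]]
[[10,15],[20,1],[26,0],[37,3],[43,4],[44,9],[46,3],[50,0]]
[[10,15],[20,7],[22,1],[26,0],[37,3],[43,4],[44,9],[46,3],[50,0]]
[[10,15],[20,7],[22,1],[26,9],[27,0],[37,3],[43,4],[44,9],[46,3],[50,0]]
[[6,15],[20,7],[22,1],[26,9],[27,0],[37,3],[43,4],[44,9],[46,3],[50,0]]
[[6,15],[20,7],[22,1],[26,9],[27,8],[30,0],[37,3],[43,4],[44,9],[46,3],[50,0]]
[[6,15],[20,7],[22,1],[26,9],[27,8],[30,0],[36,18],[45,9],[46,3],[50,0]]
[[6,15],[20,7],[22,1],[26,13],[36,18],[45,9],[46,3],[50,0]]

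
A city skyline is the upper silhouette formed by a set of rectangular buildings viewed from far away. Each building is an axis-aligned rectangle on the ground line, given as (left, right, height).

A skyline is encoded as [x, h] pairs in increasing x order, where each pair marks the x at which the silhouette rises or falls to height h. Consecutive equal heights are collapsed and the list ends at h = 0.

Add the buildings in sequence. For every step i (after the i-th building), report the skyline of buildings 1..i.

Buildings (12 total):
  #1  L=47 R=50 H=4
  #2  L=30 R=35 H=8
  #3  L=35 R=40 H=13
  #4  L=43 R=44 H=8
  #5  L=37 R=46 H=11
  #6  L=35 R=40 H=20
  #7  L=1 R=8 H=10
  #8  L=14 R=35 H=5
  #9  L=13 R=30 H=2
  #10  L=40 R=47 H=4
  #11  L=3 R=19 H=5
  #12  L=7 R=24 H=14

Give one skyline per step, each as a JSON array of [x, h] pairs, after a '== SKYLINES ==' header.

== SKYLINES ==
[[47,4],[50,0]]
[[30,8],[35,0],[47,4],[50,0]]
[[30,8],[35,13],[40,0],[47,4],[50,0]]
[[30,8],[35,13],[40,0],[43,8],[44,0],[47,4],[50,0]]
[[30,8],[35,13],[40,11],[46,0],[47,4],[50,0]]
[[30,8],[35,20],[40,11],[46,0],[47,4],[50,0]]
[[1,10],[8,0],[30,8],[35,20],[40,11],[46,0],[47,4],[50,0]]
[[1,10],[8,0],[14,5],[30,8],[35,20],[40,11],[46,0],[47,4],[50,0]]
[[1,10],[8,0],[13,2],[14,5],[30,8],[35,20],[40,11],[46,0],[47,4],[50,0]]
[[1,10],[8,0],[13,2],[14,5],[30,8],[35,20],[40,11],[46,4],[50,0]]
[[1,10],[8,5],[30,8],[35,20],[40,11],[46,4],[50,0]]
[[1,10],[7,14],[24,5],[30,8],[35,20],[40,11],[46,4],[50,0]]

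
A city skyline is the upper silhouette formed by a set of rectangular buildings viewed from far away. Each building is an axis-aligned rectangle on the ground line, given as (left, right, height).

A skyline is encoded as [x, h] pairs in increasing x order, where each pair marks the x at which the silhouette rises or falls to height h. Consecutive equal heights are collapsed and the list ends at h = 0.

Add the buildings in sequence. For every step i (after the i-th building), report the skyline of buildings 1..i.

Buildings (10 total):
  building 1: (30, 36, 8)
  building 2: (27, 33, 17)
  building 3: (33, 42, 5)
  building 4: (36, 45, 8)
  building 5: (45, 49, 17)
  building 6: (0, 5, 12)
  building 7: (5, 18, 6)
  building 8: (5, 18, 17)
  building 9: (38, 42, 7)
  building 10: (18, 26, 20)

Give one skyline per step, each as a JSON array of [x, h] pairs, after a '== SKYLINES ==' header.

== SKYLINES ==
[[30,8],[36,0]]
[[27,17],[33,8],[36,0]]
[[27,17],[33,8],[36,5],[42,0]]
[[27,17],[33,8],[45,0]]
[[27,17],[33,8],[45,17],[49,0]]
[[0,12],[5,0],[27,17],[33,8],[45,17],[49,0]]
[[0,12],[5,6],[18,0],[27,17],[33,8],[45,17],[49,0]]
[[0,12],[5,17],[18,0],[27,17],[33,8],[45,17],[49,0]]
[[0,12],[5,17],[18,0],[27,17],[33,8],[45,17],[49,0]]
[[0,12],[5,17],[18,20],[26,0],[27,17],[33,8],[45,17],[49,0]]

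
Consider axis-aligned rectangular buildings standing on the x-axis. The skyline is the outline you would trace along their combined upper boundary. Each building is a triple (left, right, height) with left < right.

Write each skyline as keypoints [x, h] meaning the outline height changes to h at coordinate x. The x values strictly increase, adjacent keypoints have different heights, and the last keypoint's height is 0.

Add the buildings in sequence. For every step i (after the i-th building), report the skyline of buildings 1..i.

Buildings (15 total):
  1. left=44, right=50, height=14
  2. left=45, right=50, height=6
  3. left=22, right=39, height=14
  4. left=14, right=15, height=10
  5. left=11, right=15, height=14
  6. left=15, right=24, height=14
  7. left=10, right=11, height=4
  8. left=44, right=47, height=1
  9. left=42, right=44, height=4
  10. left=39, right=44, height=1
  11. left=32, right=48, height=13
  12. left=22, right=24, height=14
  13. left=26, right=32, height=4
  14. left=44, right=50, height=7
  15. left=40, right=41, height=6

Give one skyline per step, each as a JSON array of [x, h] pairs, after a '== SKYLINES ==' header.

== SKYLINES ==
[[44,14],[50,0]]
[[44,14],[50,0]]
[[22,14],[39,0],[44,14],[50,0]]
[[14,10],[15,0],[22,14],[39,0],[44,14],[50,0]]
[[11,14],[15,0],[22,14],[39,0],[44,14],[50,0]]
[[11,14],[39,0],[44,14],[50,0]]
[[10,4],[11,14],[39,0],[44,14],[50,0]]
[[10,4],[11,14],[39,0],[44,14],[50,0]]
[[10,4],[11,14],[39,0],[42,4],[44,14],[50,0]]
[[10,4],[11,14],[39,1],[42,4],[44,14],[50,0]]
[[10,4],[11,14],[39,13],[44,14],[50,0]]
[[10,4],[11,14],[39,13],[44,14],[50,0]]
[[10,4],[11,14],[39,13],[44,14],[50,0]]
[[10,4],[11,14],[39,13],[44,14],[50,0]]
[[10,4],[11,14],[39,13],[44,14],[50,0]]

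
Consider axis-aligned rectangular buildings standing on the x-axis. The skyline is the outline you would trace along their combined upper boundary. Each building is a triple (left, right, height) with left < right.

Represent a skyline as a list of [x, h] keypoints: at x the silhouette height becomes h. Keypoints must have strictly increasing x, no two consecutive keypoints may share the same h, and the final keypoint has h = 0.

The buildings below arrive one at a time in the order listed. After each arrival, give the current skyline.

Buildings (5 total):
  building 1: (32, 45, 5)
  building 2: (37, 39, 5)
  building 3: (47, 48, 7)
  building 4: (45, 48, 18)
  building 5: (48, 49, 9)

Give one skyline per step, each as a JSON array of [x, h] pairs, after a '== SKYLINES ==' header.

== SKYLINES ==
[[32,5],[45,0]]
[[32,5],[45,0]]
[[32,5],[45,0],[47,7],[48,0]]
[[32,5],[45,18],[48,0]]
[[32,5],[45,18],[48,9],[49,0]]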